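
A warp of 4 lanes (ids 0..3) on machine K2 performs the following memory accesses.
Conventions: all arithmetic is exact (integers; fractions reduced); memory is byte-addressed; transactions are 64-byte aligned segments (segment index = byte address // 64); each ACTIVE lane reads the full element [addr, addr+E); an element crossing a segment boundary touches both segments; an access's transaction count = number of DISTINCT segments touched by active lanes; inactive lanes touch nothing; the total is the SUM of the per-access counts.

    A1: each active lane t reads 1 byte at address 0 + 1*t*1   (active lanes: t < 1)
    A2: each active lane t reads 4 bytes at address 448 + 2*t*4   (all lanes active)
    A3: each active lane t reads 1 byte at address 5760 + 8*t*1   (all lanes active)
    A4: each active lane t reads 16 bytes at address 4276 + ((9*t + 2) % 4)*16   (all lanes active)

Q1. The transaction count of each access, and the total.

A1: 1 transaction
A2: 1 transaction
A3: 1 transaction
A4: 2 transactions

Answer: 1,1,1,2; total 5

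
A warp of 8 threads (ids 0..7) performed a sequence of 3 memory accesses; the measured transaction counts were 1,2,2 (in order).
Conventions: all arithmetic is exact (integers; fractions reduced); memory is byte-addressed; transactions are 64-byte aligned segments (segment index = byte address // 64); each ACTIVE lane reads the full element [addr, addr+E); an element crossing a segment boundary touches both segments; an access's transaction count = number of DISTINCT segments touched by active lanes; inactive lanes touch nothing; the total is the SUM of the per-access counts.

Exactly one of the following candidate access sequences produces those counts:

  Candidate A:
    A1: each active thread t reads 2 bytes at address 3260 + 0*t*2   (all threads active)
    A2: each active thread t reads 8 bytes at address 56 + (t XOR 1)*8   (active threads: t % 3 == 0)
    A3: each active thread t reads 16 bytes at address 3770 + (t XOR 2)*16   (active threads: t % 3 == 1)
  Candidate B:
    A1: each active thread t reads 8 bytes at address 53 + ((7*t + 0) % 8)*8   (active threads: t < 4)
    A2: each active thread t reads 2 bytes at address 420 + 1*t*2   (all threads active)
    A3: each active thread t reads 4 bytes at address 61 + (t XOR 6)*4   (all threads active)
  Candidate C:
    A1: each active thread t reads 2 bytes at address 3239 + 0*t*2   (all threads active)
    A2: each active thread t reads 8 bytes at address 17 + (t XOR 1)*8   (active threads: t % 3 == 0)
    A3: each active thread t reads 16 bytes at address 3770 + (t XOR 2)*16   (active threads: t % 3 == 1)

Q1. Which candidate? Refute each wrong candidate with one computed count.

A: A2 gives 1 transaction, not 2
B: A1 gives 2 transactions, not 1
C: all counts match (1,2,2)

Answer: C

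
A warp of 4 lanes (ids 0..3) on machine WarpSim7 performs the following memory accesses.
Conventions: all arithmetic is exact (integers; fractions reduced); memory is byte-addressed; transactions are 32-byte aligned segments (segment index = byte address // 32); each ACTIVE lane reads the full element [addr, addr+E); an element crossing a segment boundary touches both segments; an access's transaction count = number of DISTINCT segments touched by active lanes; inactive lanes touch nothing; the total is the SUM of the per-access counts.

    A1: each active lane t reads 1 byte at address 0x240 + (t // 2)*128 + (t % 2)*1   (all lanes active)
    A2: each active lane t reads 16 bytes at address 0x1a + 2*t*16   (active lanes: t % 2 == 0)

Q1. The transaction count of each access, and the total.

A1: 2 transactions
A2: 4 transactions

Answer: 2,4; total 6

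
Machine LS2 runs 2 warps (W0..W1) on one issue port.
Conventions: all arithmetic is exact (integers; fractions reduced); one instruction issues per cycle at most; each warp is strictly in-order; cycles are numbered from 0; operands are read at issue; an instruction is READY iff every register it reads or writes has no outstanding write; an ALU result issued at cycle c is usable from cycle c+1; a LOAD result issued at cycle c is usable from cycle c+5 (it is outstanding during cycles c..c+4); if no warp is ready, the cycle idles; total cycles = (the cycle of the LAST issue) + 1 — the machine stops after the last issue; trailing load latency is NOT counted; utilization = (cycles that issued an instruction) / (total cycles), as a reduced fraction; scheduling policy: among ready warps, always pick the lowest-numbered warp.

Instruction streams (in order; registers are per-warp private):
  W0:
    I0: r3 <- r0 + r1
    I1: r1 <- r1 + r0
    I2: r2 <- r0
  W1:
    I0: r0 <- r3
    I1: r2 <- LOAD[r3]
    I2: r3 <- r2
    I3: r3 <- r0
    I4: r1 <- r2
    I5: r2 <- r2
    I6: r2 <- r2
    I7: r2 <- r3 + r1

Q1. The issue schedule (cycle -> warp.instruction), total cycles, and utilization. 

cycle 0: W0.I0
cycle 1: W0.I1
cycle 2: W0.I2
cycle 3: W1.I0
cycle 4: W1.I1
cycle 5: idle
cycle 6: idle
cycle 7: idle
cycle 8: idle
cycle 9: W1.I2
cycle 10: W1.I3
cycle 11: W1.I4
cycle 12: W1.I5
cycle 13: W1.I6
cycle 14: W1.I7

Answer: 15 cycles, utilization 11/15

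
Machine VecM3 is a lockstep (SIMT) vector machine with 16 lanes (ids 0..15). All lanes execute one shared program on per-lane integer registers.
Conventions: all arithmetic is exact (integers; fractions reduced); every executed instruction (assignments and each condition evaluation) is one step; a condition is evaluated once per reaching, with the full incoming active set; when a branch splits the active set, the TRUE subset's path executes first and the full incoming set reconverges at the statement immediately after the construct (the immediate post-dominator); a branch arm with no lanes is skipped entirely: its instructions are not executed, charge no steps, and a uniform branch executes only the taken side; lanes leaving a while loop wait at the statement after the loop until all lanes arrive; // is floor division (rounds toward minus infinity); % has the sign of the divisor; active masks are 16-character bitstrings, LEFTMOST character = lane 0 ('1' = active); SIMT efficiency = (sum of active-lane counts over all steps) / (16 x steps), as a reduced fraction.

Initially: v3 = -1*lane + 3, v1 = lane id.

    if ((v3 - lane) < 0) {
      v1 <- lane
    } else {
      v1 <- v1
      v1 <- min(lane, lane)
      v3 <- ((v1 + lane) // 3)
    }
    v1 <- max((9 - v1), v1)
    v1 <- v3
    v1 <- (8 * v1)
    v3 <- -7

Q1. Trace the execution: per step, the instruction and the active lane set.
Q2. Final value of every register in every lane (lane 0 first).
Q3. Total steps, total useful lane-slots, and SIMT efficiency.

step 0: eval ((v3 - lane) < 0)       1111111111111111
step 1: v1 <- lane                   0011111111111111
step 2: v1 <- v1                     1100000000000000
step 3: v1 <- min(lane, lane)        1100000000000000
step 4: v3 <- ((v1 + lane) // 3)     1100000000000000
step 5: v1 <- max((9 - v1), v1)      1111111111111111
step 6: v1 <- v3                     1111111111111111
step 7: v1 <- (8 * v1)               1111111111111111
step 8: v3 <- -7                     1111111111111111

Answer: 9 steps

v3: -7,-7,-7,-7,-7,-7,-7,-7,-7,-7,-7,-7,-7,-7,-7,-7
v1: 0,0,8,0,-8,-16,-24,-32,-40,-48,-56,-64,-72,-80,-88,-96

steps = 9; useful = 100; efficiency = 100/144 = 25/36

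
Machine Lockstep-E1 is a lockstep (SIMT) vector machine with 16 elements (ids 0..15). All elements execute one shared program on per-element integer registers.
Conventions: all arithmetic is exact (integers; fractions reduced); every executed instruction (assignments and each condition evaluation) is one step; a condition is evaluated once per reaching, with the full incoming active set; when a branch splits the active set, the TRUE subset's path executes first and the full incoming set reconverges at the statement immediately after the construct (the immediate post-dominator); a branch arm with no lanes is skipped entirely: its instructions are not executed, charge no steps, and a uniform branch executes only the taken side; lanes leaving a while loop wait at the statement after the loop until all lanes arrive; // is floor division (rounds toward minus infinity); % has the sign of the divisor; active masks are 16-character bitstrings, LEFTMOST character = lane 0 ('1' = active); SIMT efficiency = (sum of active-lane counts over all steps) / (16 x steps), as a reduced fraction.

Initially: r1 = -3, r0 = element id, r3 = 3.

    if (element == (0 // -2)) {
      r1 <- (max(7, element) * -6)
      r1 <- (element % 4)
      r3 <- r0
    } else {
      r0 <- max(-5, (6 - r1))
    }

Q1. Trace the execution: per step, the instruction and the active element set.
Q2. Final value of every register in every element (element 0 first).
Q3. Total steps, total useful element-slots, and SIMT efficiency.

step 0: eval (element == (0 // -2))  1111111111111111
step 1: r1 <- (max(7, element) * -6) 1000000000000000
step 2: r1 <- (element % 4)          1000000000000000
step 3: r3 <- r0                     1000000000000000
step 4: r0 <- max(-5, (6 - r1))      0111111111111111

Answer: 5 steps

r1: 0,-3,-3,-3,-3,-3,-3,-3,-3,-3,-3,-3,-3,-3,-3,-3
r0: 0,9,9,9,9,9,9,9,9,9,9,9,9,9,9,9
r3: 0,3,3,3,3,3,3,3,3,3,3,3,3,3,3,3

steps = 5; useful = 34; efficiency = 34/80 = 17/40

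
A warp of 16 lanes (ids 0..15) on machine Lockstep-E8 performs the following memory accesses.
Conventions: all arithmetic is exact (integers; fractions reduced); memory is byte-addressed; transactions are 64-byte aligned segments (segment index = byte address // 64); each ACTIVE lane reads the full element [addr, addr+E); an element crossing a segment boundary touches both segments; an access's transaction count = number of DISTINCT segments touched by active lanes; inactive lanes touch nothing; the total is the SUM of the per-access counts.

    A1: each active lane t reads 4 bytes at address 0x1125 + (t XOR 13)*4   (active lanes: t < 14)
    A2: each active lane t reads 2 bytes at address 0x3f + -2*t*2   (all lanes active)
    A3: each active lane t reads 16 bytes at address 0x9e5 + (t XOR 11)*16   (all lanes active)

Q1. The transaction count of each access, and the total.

A1: 2 transactions
A2: 2 transactions
A3: 5 transactions

Answer: 2,2,5; total 9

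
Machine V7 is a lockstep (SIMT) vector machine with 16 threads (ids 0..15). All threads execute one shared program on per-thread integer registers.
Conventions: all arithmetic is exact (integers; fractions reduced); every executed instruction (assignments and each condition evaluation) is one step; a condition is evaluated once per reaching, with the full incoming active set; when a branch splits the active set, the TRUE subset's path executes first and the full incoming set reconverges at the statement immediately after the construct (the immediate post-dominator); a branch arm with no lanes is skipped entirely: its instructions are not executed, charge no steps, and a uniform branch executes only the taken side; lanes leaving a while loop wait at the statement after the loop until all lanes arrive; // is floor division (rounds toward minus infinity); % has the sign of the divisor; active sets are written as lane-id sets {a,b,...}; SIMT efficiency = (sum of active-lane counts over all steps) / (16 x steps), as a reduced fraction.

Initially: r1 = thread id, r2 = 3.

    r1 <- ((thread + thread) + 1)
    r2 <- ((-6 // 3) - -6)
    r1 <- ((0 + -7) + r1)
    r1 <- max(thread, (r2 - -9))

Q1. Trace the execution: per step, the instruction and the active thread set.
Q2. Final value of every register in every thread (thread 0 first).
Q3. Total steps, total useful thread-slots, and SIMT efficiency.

step 0: r1 <- ((thread + thread) + 1) {0,1,2,3,4,5,6,7,8,9,10,11,12,13,14,15}
step 1: r2 <- ((-6 // 3) - -6)       {0,1,2,3,4,5,6,7,8,9,10,11,12,13,14,15}
step 2: r1 <- ((0 + -7) + r1)        {0,1,2,3,4,5,6,7,8,9,10,11,12,13,14,15}
step 3: r1 <- max(thread, (r2 - -9)) {0,1,2,3,4,5,6,7,8,9,10,11,12,13,14,15}

Answer: 4 steps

r1: 13,13,13,13,13,13,13,13,13,13,13,13,13,13,14,15
r2: 4,4,4,4,4,4,4,4,4,4,4,4,4,4,4,4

steps = 4; useful = 64; efficiency = 64/64 = 1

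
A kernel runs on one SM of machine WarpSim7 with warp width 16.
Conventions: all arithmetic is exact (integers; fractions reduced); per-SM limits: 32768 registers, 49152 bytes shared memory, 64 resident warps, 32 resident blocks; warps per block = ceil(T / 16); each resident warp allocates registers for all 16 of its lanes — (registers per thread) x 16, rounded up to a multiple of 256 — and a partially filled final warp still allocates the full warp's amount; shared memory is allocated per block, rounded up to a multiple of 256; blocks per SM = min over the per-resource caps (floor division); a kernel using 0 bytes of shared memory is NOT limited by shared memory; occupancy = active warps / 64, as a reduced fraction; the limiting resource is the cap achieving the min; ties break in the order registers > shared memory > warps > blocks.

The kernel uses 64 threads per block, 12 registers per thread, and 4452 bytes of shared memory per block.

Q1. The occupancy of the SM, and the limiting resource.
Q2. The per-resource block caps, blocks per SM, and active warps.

Answer: occupancy 5/8, limited by shared memory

registers: 32 blocks
shared memory: 10 blocks
warps: 16 blocks
blocks: 32 blocks

Answer: 10 blocks, 40 active warps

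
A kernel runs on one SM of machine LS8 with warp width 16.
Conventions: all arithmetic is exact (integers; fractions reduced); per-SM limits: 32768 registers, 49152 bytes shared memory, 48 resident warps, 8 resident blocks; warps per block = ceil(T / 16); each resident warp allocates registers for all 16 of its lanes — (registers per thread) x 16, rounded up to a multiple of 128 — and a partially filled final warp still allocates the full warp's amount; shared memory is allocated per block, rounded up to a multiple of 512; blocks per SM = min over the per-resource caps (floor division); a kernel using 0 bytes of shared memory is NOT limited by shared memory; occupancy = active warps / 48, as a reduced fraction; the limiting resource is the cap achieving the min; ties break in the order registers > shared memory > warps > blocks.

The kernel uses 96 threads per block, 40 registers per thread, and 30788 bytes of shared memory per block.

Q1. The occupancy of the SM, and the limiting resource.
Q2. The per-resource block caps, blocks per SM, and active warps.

Answer: occupancy 1/8, limited by shared memory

registers: 8 blocks
shared memory: 1 block
warps: 8 blocks
blocks: 8 blocks

Answer: 1 block, 6 active warps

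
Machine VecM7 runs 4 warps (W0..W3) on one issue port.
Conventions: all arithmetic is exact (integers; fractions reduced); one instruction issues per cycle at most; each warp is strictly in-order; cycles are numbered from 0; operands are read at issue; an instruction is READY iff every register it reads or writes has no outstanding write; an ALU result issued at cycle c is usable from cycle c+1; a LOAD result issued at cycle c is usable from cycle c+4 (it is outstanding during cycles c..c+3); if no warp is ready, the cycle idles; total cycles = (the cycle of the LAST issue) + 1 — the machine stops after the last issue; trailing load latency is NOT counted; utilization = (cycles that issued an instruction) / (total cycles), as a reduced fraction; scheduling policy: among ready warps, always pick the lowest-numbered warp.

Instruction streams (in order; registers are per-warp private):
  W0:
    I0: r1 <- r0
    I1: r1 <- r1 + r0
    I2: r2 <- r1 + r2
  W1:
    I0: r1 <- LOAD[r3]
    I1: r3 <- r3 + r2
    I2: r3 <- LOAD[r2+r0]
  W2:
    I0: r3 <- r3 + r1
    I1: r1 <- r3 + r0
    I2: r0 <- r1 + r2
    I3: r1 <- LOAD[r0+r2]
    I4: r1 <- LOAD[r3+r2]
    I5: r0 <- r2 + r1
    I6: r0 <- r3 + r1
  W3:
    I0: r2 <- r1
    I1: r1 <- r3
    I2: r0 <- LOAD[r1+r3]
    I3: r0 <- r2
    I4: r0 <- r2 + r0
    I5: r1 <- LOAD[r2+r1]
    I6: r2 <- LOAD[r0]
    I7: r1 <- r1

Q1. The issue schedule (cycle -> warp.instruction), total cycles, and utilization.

cycle 0: W0.I0
cycle 1: W0.I1
cycle 2: W0.I2
cycle 3: W1.I0
cycle 4: W1.I1
cycle 5: W1.I2
cycle 6: W2.I0
cycle 7: W2.I1
cycle 8: W2.I2
cycle 9: W2.I3
cycle 10: W3.I0
cycle 11: W3.I1
cycle 12: W3.I2
cycle 13: W2.I4
cycle 14: idle
cycle 15: idle
cycle 16: W3.I3
cycle 17: W2.I5
cycle 18: W2.I6
cycle 19: W3.I4
cycle 20: W3.I5
cycle 21: W3.I6
cycle 22: idle
cycle 23: idle
cycle 24: W3.I7

Answer: 25 cycles, utilization 21/25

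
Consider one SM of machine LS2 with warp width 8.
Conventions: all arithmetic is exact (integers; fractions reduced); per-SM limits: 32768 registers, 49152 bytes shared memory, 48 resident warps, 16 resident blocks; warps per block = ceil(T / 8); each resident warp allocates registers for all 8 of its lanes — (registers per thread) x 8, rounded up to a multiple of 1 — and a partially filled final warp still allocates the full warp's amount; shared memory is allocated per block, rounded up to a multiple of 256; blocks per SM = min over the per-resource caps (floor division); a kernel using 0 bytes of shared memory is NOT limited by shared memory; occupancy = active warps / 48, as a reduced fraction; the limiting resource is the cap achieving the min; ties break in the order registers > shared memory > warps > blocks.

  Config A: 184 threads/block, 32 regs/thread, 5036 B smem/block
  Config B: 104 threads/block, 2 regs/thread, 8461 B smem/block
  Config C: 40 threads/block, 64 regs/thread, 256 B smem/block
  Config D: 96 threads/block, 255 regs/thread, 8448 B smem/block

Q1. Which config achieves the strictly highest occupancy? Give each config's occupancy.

occupancies: A 23/24, B 13/16, C 15/16, D 1/4

Answer: A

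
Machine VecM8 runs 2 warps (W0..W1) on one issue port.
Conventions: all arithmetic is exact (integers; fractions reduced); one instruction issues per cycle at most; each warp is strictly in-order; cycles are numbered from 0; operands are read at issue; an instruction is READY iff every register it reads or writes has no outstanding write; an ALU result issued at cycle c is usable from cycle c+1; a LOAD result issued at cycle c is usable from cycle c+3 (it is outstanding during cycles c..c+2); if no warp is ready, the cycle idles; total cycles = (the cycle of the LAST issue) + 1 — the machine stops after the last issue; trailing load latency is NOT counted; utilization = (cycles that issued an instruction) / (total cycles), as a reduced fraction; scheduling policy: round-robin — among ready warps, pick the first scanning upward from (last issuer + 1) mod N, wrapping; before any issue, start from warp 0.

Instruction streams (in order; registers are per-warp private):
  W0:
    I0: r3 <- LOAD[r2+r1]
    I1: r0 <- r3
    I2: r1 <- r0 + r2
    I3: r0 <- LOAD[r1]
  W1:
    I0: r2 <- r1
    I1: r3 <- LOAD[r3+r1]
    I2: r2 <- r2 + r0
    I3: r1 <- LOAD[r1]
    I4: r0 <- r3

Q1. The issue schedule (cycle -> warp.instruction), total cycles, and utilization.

cycle 0: W0.I0
cycle 1: W1.I0
cycle 2: W1.I1
cycle 3: W0.I1
cycle 4: W1.I2
cycle 5: W0.I2
cycle 6: W1.I3
cycle 7: W0.I3
cycle 8: W1.I4

Answer: 9 cycles, utilization 1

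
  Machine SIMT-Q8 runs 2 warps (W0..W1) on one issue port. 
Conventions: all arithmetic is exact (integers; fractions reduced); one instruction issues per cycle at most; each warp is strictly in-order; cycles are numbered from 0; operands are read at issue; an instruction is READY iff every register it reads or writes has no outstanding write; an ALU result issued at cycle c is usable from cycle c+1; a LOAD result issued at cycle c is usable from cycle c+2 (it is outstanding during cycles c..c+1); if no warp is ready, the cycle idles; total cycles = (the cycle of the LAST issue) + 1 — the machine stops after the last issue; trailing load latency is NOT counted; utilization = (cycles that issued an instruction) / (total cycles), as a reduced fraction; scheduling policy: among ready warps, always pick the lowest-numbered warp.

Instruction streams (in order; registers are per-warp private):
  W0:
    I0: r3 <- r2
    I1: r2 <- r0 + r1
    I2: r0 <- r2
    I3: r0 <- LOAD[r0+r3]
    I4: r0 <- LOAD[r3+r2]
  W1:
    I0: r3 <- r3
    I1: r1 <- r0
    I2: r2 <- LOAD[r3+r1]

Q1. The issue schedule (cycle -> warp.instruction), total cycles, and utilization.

cycle 0: W0.I0
cycle 1: W0.I1
cycle 2: W0.I2
cycle 3: W0.I3
cycle 4: W1.I0
cycle 5: W0.I4
cycle 6: W1.I1
cycle 7: W1.I2

Answer: 8 cycles, utilization 1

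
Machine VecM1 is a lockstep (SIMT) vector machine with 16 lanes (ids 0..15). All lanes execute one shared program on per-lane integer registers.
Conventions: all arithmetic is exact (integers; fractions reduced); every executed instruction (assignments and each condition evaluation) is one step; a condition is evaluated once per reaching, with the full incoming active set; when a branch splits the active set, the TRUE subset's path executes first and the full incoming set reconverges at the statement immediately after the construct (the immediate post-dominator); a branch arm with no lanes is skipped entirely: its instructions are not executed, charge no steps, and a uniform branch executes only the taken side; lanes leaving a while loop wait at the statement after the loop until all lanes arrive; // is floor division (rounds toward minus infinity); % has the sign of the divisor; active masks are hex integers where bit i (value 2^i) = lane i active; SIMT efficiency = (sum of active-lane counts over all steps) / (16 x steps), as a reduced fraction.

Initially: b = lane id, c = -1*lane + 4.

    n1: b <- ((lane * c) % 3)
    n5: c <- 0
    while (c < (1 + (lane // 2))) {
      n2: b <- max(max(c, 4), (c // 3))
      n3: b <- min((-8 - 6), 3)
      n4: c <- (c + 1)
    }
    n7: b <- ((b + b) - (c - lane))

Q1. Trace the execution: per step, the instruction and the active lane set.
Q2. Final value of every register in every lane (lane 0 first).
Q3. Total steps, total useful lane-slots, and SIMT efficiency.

step 0: b <- ((lane * c) % 3)        0xffff
step 1: c <- 0                       0xffff
step 2: eval (c < (1 + (lane // 2))) 0xffff
step 3: b <- max(max(c, 4), (c // 3)) 0xffff
step 4: b <- min((-8 - 6), 3)        0xffff
step 5: c <- (c + 1)                 0xffff
step 6: eval (c < (1 + (lane // 2))) 0xffff
step 7: b <- max(max(c, 4), (c // 3)) 0xfffc
step 8: b <- min((-8 - 6), 3)        0xfffc
step 9: c <- (c + 1)                 0xfffc
step 10: eval (c < (1 + (lane // 2))) 0xfffc
step 11: b <- max(max(c, 4), (c // 3)) 0xfff0
step 12: b <- min((-8 - 6), 3)        0xfff0
step 13: c <- (c + 1)                 0xfff0
step 14: eval (c < (1 + (lane // 2))) 0xfff0
step 15: b <- max(max(c, 4), (c // 3)) 0xffc0
step 16: b <- min((-8 - 6), 3)        0xffc0
step 17: c <- (c + 1)                 0xffc0
step 18: eval (c < (1 + (lane // 2))) 0xffc0
step 19: b <- max(max(c, 4), (c // 3)) 0xff00
step 20: b <- min((-8 - 6), 3)        0xff00
step 21: c <- (c + 1)                 0xff00
step 22: eval (c < (1 + (lane // 2))) 0xff00
step 23: b <- max(max(c, 4), (c // 3)) 0xfc00
step 24: b <- min((-8 - 6), 3)        0xfc00
step 25: c <- (c + 1)                 0xfc00
step 26: eval (c < (1 + (lane // 2))) 0xfc00
step 27: b <- max(max(c, 4), (c // 3)) 0xf000
step 28: b <- min((-8 - 6), 3)        0xf000
step 29: c <- (c + 1)                 0xf000
step 30: eval (c < (1 + (lane // 2))) 0xf000
step 31: b <- max(max(c, 4), (c // 3)) 0xc000
step 32: b <- min((-8 - 6), 3)        0xc000
step 33: c <- (c + 1)                 0xc000
step 34: eval (c < (1 + (lane // 2))) 0xc000
step 35: b <- ((b + b) - (c - lane))  0xffff

Answer: 36 steps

b: -29,-28,-28,-27,-27,-26,-26,-25,-25,-24,-24,-23,-23,-22,-22,-21
c: 1,1,2,2,3,3,4,4,5,5,6,6,7,7,8,8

steps = 36; useful = 352; efficiency = 352/576 = 11/18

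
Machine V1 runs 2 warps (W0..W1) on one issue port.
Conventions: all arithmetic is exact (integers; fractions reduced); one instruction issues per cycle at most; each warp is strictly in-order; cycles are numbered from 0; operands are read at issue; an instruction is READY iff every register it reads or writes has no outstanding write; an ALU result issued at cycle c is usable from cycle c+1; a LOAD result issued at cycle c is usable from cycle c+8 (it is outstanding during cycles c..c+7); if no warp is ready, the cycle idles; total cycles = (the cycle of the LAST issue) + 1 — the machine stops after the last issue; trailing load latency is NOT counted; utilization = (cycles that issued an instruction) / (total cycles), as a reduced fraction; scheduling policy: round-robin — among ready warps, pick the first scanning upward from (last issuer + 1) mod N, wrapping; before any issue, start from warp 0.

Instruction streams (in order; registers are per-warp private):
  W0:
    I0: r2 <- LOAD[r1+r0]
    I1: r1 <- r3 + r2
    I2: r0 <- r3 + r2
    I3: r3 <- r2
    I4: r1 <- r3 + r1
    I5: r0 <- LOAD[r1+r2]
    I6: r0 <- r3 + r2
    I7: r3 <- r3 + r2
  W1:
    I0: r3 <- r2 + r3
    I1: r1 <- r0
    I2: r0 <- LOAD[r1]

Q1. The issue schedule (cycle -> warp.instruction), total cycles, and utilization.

cycle 0: W0.I0
cycle 1: W1.I0
cycle 2: W1.I1
cycle 3: W1.I2
cycle 4: idle
cycle 5: idle
cycle 6: idle
cycle 7: idle
cycle 8: W0.I1
cycle 9: W0.I2
cycle 10: W0.I3
cycle 11: W0.I4
cycle 12: W0.I5
cycle 13: idle
cycle 14: idle
cycle 15: idle
cycle 16: idle
cycle 17: idle
cycle 18: idle
cycle 19: idle
cycle 20: W0.I6
cycle 21: W0.I7

Answer: 22 cycles, utilization 1/2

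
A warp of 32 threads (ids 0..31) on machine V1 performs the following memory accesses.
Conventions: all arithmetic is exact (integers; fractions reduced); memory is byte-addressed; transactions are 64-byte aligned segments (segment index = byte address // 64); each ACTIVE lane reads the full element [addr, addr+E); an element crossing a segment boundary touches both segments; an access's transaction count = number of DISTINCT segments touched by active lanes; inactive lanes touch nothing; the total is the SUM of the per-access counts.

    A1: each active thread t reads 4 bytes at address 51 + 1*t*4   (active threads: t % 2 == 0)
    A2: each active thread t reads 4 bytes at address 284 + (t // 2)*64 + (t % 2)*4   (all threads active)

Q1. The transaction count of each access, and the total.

A1: 3 transactions
A2: 16 transactions

Answer: 3,16; total 19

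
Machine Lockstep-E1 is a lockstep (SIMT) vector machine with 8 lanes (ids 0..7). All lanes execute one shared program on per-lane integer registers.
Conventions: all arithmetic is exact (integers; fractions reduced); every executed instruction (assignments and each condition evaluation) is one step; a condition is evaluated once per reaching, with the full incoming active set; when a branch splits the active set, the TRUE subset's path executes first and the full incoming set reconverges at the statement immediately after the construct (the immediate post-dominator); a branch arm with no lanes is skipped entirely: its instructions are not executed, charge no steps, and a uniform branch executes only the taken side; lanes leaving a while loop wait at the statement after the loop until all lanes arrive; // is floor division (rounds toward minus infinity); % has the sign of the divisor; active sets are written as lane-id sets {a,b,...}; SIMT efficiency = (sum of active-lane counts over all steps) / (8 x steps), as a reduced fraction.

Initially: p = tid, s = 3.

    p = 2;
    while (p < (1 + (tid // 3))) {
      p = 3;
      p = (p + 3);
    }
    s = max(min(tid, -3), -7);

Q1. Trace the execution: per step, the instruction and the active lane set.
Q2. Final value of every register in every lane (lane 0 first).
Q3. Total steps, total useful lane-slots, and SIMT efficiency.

step 0: p <- 2                       {0,1,2,3,4,5,6,7}
step 1: eval (p < (1 + (tid // 3)))  {0,1,2,3,4,5,6,7}
step 2: p <- 3                       {6,7}
step 3: p <- (p + 3)                 {6,7}
step 4: eval (p < (1 + (tid // 3)))  {6,7}
step 5: s <- max(min(tid, -3), -7)   {0,1,2,3,4,5,6,7}

Answer: 6 steps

p: 2,2,2,2,2,2,6,6
s: -3,-3,-3,-3,-3,-3,-3,-3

steps = 6; useful = 30; efficiency = 30/48 = 5/8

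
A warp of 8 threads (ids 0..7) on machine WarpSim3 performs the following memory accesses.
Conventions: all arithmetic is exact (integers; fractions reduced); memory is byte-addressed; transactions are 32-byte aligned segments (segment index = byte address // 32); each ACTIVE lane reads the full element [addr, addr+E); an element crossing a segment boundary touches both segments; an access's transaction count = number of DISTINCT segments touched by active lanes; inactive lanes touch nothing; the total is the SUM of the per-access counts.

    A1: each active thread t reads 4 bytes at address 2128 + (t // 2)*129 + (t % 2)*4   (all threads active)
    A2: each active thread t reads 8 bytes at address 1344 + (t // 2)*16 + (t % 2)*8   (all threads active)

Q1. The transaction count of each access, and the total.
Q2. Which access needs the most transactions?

A1: 4 transactions
A2: 2 transactions

Answer: 4,2; total 6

Answer: A1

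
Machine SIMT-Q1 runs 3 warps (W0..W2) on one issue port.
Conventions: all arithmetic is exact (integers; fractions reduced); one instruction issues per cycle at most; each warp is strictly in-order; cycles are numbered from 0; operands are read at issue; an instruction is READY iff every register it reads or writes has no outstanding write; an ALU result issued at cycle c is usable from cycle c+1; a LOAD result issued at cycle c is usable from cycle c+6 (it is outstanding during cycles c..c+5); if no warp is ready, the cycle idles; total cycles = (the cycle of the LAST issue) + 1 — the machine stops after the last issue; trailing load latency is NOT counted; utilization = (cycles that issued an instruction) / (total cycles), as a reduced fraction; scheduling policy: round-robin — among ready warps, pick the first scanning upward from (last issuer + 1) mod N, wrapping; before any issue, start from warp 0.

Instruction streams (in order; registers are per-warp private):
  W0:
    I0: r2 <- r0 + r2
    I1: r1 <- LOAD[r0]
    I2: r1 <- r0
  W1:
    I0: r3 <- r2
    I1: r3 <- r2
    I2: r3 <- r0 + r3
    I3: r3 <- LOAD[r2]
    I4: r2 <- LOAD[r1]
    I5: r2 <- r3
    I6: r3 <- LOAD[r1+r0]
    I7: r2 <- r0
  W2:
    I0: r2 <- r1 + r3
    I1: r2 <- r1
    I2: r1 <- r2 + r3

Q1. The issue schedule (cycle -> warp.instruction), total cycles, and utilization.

cycle 0: W0.I0
cycle 1: W1.I0
cycle 2: W2.I0
cycle 3: W0.I1
cycle 4: W1.I1
cycle 5: W2.I1
cycle 6: W1.I2
cycle 7: W2.I2
cycle 8: W1.I3
cycle 9: W0.I2
cycle 10: W1.I4
cycle 11: idle
cycle 12: idle
cycle 13: idle
cycle 14: idle
cycle 15: idle
cycle 16: W1.I5
cycle 17: W1.I6
cycle 18: W1.I7

Answer: 19 cycles, utilization 14/19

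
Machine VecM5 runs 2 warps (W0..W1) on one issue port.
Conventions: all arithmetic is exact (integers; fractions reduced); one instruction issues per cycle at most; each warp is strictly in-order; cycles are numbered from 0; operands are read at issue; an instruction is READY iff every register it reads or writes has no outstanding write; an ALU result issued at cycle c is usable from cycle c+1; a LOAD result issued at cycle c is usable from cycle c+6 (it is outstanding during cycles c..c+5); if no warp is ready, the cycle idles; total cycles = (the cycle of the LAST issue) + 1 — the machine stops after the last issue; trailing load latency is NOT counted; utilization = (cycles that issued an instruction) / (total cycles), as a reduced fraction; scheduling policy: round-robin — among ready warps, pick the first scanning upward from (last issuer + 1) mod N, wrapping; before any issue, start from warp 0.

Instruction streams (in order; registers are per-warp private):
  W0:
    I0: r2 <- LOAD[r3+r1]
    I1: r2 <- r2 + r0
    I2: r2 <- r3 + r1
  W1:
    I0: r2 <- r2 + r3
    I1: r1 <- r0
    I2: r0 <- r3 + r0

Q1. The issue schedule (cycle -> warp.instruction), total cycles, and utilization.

cycle 0: W0.I0
cycle 1: W1.I0
cycle 2: W1.I1
cycle 3: W1.I2
cycle 4: idle
cycle 5: idle
cycle 6: W0.I1
cycle 7: W0.I2

Answer: 8 cycles, utilization 3/4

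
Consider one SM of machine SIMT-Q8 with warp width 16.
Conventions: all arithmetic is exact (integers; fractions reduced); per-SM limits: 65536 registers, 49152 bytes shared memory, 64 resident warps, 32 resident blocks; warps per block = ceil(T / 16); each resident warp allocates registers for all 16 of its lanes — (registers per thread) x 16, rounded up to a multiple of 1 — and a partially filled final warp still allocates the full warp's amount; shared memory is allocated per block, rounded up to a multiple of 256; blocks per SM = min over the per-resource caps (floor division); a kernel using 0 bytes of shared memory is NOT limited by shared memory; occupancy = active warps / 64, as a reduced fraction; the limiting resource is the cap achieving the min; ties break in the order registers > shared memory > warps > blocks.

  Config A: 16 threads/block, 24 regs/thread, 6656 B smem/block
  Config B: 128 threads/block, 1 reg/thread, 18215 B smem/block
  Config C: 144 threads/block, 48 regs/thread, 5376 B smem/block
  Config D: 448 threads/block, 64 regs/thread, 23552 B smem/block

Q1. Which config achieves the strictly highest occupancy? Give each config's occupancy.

occupancies: A 7/64, B 1/4, C 63/64, D 7/8

Answer: C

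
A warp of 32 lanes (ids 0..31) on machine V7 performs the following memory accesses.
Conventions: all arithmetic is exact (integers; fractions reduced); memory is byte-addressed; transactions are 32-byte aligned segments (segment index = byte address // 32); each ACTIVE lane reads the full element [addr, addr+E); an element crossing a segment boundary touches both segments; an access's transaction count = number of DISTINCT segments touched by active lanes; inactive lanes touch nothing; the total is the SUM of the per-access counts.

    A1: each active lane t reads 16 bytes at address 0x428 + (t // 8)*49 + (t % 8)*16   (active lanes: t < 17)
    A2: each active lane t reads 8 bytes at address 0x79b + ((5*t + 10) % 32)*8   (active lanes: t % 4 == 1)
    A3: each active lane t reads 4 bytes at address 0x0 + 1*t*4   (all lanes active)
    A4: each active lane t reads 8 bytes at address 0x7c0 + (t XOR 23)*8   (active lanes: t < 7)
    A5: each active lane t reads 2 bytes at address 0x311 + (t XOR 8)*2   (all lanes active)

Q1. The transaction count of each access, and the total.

A1: 6 transactions
A2: 8 transactions
A3: 4 transactions
A4: 2 transactions
A5: 3 transactions

Answer: 6,8,4,2,3; total 23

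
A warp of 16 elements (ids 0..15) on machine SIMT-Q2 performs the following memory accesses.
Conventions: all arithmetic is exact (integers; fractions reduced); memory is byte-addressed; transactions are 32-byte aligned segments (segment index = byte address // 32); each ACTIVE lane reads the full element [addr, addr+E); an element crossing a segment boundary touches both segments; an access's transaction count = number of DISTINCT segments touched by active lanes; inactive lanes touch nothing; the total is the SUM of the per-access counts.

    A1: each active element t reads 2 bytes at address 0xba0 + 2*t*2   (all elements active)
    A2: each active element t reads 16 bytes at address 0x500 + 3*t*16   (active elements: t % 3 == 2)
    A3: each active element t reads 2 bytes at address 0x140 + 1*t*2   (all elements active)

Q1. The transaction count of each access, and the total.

A1: 2 transactions
A2: 5 transactions
A3: 1 transaction

Answer: 2,5,1; total 8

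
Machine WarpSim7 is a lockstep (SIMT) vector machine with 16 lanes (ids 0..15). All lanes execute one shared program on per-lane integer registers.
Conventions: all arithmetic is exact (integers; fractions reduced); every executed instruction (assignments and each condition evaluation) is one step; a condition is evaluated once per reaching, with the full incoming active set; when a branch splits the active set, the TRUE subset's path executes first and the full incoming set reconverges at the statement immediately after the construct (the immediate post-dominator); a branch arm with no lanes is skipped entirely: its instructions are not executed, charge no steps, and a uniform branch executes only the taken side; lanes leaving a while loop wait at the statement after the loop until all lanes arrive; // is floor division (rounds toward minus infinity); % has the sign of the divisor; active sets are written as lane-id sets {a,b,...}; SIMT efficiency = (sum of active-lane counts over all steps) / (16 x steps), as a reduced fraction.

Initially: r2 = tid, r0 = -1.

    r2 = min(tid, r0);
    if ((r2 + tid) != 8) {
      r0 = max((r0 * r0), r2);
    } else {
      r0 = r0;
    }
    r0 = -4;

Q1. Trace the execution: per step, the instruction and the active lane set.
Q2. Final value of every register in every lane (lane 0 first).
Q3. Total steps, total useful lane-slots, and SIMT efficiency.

step 0: r2 <- min(tid, r0)           {0,1,2,3,4,5,6,7,8,9,10,11,12,13,14,15}
step 1: eval ((r2 + tid) != 8)       {0,1,2,3,4,5,6,7,8,9,10,11,12,13,14,15}
step 2: r0 <- max((r0 * r0), r2)     {0,1,2,3,4,5,6,7,8,10,11,12,13,14,15}
step 3: r0 <- r0                     {9}
step 4: r0 <- -4                     {0,1,2,3,4,5,6,7,8,9,10,11,12,13,14,15}

Answer: 5 steps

r2: -1,-1,-1,-1,-1,-1,-1,-1,-1,-1,-1,-1,-1,-1,-1,-1
r0: -4,-4,-4,-4,-4,-4,-4,-4,-4,-4,-4,-4,-4,-4,-4,-4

steps = 5; useful = 64; efficiency = 64/80 = 4/5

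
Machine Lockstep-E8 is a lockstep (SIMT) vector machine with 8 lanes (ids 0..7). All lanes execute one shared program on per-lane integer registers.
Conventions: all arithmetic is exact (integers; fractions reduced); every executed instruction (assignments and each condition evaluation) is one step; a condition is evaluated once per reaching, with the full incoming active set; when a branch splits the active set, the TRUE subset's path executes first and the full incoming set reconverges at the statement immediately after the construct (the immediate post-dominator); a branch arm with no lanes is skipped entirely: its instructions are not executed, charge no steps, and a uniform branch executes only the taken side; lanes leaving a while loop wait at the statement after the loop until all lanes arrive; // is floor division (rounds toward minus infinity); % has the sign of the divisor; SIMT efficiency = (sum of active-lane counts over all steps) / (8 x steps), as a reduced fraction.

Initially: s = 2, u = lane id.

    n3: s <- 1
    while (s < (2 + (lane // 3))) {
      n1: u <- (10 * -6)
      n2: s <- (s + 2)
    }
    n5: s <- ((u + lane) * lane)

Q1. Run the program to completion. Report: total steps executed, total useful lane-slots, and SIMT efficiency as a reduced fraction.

Answer: 9 steps, 54 useful, 3/4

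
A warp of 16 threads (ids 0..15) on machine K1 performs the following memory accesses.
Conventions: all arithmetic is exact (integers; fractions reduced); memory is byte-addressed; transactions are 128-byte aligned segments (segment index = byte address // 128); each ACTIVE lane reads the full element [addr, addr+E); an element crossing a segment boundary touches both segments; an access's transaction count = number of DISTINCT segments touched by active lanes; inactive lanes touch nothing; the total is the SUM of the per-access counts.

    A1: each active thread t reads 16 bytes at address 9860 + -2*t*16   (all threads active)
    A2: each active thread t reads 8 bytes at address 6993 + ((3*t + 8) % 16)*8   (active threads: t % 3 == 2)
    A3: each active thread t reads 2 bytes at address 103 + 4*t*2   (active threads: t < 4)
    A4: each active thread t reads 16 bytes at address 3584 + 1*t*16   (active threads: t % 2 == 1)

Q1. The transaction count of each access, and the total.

A1: 5 transactions
A2: 2 transactions
A3: 2 transactions
A4: 2 transactions

Answer: 5,2,2,2; total 11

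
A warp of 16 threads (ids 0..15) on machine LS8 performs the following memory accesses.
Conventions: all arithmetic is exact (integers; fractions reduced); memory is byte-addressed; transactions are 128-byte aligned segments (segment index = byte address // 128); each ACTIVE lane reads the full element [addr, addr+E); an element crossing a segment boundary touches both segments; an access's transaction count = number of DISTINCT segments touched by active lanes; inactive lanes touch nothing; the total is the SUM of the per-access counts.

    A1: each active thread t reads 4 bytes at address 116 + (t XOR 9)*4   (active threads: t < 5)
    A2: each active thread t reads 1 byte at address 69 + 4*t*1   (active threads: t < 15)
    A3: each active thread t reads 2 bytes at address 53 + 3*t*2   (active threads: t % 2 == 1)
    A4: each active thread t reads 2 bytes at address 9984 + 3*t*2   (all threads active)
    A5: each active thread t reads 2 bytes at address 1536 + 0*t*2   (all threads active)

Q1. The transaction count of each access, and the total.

A1: 1 transaction
A2: 1 transaction
A3: 2 transactions
A4: 1 transaction
A5: 1 transaction

Answer: 1,1,2,1,1; total 6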